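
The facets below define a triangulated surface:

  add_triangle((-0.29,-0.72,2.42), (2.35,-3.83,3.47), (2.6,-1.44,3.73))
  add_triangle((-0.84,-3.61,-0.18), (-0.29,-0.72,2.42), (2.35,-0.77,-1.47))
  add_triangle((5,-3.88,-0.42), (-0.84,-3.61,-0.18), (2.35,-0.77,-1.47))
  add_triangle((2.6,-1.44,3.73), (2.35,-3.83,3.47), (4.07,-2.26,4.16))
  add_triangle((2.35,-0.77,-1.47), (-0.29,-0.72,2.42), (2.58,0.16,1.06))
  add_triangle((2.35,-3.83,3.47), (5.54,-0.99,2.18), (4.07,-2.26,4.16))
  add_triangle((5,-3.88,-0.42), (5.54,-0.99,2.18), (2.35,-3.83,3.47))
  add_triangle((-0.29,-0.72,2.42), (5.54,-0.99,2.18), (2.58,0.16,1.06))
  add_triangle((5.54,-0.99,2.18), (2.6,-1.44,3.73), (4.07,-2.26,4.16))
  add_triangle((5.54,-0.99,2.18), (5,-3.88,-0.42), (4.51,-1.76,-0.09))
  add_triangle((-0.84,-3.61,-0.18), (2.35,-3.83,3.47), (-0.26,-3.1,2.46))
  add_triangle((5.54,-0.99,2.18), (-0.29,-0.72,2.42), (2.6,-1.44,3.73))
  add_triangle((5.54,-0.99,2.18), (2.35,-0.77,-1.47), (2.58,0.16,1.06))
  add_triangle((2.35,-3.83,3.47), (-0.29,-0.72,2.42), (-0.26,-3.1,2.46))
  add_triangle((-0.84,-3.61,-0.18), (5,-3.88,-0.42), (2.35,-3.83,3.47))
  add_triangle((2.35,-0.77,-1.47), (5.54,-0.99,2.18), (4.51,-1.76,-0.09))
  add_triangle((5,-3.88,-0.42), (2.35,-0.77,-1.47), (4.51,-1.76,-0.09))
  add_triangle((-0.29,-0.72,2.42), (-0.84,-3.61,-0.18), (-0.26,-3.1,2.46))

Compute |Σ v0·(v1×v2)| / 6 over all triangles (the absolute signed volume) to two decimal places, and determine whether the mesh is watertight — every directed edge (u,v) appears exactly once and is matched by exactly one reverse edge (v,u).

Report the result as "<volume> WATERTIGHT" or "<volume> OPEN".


55.64 WATERTIGHT

Per-triangle v0·(v1×v2)/6:
  t1: +3.0697
  t2: -3.6317
  t3: +4.7397
  t4: +1.8397
  t5: -1.7350
  t6: +4.4535
  t7: +14.5360
  t8: +1.4850
  t9: +1.5266
  t10: +3.0388
  t11: +4.0826
  t12: +0.3532
  t13: +1.3587
  t14: +2.6025
  t15: +13.4438
  t16: +1.5069
  t17: +2.0986
  t18: +0.8743
Σ = +55.6429 → |volume| = 55.64

Directed edges: 54 total, each appears once with its reverse present → watertight.


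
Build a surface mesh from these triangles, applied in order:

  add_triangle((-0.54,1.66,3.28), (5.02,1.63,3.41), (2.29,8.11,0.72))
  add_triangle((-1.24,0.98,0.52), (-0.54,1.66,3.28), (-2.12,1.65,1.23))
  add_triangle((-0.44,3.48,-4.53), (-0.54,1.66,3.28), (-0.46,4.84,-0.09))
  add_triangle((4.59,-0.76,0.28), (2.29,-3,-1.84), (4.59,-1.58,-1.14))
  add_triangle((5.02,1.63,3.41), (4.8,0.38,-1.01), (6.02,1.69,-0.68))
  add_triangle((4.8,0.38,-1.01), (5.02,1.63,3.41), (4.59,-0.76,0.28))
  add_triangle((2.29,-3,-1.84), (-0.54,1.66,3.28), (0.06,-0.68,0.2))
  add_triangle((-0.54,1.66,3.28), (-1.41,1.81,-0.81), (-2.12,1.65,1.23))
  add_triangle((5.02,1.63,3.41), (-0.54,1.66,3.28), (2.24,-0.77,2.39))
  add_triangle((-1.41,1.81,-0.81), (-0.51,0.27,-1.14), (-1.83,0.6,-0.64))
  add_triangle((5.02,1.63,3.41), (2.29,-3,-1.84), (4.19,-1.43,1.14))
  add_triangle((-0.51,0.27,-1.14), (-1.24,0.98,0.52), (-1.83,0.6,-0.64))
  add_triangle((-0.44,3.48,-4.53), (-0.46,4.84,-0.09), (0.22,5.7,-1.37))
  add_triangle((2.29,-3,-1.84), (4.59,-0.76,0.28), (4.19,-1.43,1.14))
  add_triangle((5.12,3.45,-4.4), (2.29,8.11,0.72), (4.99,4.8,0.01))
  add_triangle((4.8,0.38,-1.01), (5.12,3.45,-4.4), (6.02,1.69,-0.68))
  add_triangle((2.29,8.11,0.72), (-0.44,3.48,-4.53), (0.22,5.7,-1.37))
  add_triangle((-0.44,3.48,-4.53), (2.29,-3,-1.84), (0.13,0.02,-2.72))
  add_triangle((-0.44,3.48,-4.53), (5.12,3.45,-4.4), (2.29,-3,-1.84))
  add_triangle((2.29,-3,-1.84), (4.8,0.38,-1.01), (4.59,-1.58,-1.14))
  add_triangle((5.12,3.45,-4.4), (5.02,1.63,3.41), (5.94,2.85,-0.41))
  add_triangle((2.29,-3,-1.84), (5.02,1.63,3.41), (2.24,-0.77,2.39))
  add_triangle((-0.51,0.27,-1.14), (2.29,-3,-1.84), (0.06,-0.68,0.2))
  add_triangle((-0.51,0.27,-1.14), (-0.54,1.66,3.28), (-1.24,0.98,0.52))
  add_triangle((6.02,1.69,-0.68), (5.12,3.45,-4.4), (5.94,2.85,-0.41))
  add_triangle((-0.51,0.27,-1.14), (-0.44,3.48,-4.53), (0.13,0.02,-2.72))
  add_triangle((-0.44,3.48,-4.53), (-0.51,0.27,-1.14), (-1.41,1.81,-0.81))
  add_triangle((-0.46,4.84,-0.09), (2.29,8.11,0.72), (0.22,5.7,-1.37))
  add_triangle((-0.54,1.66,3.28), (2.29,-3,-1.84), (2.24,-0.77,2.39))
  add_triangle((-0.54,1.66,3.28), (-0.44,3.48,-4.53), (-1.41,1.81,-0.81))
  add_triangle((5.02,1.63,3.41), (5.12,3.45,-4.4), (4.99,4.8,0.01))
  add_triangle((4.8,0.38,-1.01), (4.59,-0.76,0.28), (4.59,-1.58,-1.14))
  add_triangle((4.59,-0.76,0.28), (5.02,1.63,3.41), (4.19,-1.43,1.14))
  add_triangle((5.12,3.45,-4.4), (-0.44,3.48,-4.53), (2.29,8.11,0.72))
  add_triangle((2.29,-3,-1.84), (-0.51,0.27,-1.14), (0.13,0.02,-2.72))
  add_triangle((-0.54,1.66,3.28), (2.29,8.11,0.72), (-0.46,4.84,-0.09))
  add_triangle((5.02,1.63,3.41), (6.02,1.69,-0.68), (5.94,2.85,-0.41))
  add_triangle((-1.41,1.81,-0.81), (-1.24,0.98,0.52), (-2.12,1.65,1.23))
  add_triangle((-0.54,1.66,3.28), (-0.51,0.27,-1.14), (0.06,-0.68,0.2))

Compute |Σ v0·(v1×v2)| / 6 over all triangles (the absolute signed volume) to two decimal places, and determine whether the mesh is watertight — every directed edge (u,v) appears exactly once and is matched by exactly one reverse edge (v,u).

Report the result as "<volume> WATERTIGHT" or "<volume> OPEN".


195.05 OPEN

Per-triangle v0·(v1×v2)/6:
  t1: +23.7593
  t2: -0.1030
  t3: +1.6686
  t4: +1.6051
  t5: +3.7570
  t6: +5.2423
  t7: +0.7435
  t8: +1.4601
  t9: +5.9021
  t10: +0.3853
  t11: -2.5837
  t12: -0.1981
  t13: +2.8552
  t14: +2.8882
  t15: +20.7892
  t16: +4.6545
  t17: +5.4807
  t18: +2.5438
  t19: +18.6152
  t20: +1.6682
  t21: +0.5754
  t22: +6.9738
  t23: +0.3934
  t24: -0.2611
  t25: +5.0610
  t26: +0.8041
  t27: +0.9669
  t28: +3.6560
  t29: +0.8279
  t30: +3.4313
  t31: +15.9039
  t32: +2.0934
  t33: +3.4133
  t34: +36.1663
  t35: +0.5100
  t36: +8.4431
  t37: +4.6606
  t38: +0.0416
  t39: +0.2549
Σ = +195.0496 → |volume| = 195.05

Directed edges: 117 total; 9 unmatched, e.g. (5.02,1.63,3.41)→(2.29,8.11,0.72) → open.


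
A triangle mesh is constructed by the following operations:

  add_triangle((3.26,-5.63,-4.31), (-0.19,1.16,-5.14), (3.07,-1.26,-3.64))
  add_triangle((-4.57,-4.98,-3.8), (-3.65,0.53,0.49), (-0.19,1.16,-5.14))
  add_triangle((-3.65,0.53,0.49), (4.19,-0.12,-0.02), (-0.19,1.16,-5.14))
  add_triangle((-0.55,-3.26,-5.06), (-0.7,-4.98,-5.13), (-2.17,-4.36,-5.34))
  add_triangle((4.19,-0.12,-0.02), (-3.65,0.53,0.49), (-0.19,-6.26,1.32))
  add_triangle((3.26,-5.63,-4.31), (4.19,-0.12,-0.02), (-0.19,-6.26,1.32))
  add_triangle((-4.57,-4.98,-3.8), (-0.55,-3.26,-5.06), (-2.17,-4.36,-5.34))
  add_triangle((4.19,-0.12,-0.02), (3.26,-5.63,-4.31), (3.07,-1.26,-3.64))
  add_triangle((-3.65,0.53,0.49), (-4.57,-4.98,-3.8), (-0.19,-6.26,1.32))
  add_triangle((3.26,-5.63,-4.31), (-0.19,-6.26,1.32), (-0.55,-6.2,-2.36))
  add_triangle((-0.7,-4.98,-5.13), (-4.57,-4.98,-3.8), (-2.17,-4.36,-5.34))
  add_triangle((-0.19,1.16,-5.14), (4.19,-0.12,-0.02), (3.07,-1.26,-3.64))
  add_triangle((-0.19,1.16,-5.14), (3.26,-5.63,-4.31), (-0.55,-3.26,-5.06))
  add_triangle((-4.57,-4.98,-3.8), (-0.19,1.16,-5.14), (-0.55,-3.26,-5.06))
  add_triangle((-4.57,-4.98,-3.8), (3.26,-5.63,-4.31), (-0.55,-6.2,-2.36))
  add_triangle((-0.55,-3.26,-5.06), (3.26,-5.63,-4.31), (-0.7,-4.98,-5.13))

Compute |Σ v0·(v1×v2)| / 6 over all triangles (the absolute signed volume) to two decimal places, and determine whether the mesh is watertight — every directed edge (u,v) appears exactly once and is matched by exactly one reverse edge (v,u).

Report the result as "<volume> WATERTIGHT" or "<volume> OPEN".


Per-triangle v0·(v1×v2)/6:
  t1: +12.0288
  t2: +20.7745
  t3: +1.9085
  t4: +2.1348
  t5: +2.4596
  t6: +23.8899
  t7: -0.1701
  t8: +10.5021
  t9: +21.3257
  t10: +15.2026
  t11: +4.4450
  t12: +7.1308
  t13: +14.9472
  t14: +14.8887
  t15: +16.6420
  t16: +5.6091
Σ = +173.7193 → |volume| = 173.72

Directed edges: 48 total; 6 unmatched, e.g. (-4.57,-4.98,-3.8)→(-0.19,-6.26,1.32) → open.

173.72 OPEN


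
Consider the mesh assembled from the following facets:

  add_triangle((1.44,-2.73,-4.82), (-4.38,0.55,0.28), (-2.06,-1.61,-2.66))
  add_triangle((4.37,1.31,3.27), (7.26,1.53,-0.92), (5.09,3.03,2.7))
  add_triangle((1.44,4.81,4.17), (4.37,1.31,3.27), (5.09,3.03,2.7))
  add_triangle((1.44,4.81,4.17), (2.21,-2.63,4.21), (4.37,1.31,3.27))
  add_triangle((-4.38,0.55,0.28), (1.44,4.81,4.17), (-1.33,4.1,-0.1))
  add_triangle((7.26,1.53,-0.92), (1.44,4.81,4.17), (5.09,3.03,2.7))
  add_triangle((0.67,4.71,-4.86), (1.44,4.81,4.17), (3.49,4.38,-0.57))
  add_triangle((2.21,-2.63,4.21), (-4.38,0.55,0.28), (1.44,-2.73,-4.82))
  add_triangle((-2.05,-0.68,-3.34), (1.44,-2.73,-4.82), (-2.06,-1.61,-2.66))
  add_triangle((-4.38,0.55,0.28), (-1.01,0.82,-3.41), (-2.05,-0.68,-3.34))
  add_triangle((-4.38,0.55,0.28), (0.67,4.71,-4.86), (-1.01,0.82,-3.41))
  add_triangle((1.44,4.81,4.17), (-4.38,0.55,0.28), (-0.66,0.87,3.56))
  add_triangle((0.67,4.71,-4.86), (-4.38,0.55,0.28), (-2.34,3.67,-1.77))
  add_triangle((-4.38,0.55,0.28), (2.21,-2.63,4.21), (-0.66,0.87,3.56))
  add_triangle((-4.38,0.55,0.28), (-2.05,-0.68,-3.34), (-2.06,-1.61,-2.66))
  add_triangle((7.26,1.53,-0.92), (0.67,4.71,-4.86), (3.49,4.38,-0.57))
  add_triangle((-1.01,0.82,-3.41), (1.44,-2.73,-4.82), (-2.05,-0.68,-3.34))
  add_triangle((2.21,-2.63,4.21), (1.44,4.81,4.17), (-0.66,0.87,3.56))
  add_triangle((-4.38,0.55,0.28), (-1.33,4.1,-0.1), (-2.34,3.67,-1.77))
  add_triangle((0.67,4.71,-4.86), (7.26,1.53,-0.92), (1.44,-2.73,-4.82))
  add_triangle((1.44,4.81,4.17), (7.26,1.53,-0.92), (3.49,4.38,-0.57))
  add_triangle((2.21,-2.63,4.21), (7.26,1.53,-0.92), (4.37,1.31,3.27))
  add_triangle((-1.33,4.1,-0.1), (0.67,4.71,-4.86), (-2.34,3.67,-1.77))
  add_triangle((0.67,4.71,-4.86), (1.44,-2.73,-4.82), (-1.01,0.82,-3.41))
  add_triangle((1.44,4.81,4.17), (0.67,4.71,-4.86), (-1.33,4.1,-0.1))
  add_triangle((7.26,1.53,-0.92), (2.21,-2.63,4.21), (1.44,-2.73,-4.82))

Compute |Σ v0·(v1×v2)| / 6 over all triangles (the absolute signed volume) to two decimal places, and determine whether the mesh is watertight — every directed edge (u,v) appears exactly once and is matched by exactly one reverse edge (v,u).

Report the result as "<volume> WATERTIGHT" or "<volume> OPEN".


315.66 WATERTIGHT

Per-triangle v0·(v1×v2)/6:
  t1: -1.2545
  t2: +7.4814
  t3: +6.9236
  t4: +15.5676
  t5: +12.9108
  t6: +7.9318
  t7: +18.2115
  t8: +16.2167
  t9: +3.0320
  t10: +4.1341
  t11: +9.7224
  t12: +10.3675
  t13: +5.1544
  t14: +8.5414
  t15: +2.8246
  t16: +20.3513
  t17: +4.7617
  t18: +11.5309
  t19: +5.0553
  t20: +43.1644
  t21: +19.8903
  t22: +16.4370
  t23: +6.2511
  t24: +10.4341
  t25: +16.1676
  t26: +33.8522
Σ = +315.6612 → |volume| = 315.66

Directed edges: 78 total, each appears once with its reverse present → watertight.


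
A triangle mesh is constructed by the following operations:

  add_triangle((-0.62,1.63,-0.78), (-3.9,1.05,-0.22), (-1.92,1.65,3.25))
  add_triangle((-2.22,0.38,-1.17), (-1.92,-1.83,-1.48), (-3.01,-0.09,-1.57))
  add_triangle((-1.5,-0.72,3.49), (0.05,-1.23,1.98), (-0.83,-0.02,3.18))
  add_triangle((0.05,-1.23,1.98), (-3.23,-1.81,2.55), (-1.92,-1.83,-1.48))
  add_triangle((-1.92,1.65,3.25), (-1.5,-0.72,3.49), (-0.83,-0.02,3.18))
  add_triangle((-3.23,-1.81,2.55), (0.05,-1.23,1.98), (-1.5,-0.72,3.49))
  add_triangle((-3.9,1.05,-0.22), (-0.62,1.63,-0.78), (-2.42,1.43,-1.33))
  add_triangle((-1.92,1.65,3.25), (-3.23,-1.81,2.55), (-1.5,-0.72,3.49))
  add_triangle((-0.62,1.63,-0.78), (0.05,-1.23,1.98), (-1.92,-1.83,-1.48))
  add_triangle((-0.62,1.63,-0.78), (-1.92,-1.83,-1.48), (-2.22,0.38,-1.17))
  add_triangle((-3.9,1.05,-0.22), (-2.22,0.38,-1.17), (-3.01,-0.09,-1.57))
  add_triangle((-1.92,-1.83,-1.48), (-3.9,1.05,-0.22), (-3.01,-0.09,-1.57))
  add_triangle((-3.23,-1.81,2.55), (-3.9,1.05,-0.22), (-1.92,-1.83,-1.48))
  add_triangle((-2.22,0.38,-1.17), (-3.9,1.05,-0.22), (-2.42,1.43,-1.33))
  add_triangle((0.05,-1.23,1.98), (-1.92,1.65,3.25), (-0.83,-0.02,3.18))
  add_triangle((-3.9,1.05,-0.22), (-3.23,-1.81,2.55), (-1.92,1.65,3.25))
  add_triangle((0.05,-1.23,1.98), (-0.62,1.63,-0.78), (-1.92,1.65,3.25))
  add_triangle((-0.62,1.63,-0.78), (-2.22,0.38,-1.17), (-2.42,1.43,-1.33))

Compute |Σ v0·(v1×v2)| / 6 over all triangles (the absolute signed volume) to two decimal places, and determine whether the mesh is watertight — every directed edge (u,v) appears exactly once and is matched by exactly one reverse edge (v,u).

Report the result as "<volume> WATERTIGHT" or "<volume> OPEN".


30.15 WATERTIGHT

Per-triangle v0·(v1×v2)/6:
  t1: +3.7425
  t2: +0.1179
  t3: +0.5898
  t4: +2.8487
  t5: +0.9180
  t6: +1.6926
  t7: +0.7580
  t8: +3.2711
  t9: -1.2563
  t10: +0.6259
  t11: +0.4133
  t12: +1.3332
  t13: +6.5571
  t14: +0.6975
  t15: -0.1898
  t16: +7.8616
  t17: +0.0300
  t18: +0.1396
Σ = +30.1508 → |volume| = 30.15

Directed edges: 54 total, each appears once with its reverse present → watertight.


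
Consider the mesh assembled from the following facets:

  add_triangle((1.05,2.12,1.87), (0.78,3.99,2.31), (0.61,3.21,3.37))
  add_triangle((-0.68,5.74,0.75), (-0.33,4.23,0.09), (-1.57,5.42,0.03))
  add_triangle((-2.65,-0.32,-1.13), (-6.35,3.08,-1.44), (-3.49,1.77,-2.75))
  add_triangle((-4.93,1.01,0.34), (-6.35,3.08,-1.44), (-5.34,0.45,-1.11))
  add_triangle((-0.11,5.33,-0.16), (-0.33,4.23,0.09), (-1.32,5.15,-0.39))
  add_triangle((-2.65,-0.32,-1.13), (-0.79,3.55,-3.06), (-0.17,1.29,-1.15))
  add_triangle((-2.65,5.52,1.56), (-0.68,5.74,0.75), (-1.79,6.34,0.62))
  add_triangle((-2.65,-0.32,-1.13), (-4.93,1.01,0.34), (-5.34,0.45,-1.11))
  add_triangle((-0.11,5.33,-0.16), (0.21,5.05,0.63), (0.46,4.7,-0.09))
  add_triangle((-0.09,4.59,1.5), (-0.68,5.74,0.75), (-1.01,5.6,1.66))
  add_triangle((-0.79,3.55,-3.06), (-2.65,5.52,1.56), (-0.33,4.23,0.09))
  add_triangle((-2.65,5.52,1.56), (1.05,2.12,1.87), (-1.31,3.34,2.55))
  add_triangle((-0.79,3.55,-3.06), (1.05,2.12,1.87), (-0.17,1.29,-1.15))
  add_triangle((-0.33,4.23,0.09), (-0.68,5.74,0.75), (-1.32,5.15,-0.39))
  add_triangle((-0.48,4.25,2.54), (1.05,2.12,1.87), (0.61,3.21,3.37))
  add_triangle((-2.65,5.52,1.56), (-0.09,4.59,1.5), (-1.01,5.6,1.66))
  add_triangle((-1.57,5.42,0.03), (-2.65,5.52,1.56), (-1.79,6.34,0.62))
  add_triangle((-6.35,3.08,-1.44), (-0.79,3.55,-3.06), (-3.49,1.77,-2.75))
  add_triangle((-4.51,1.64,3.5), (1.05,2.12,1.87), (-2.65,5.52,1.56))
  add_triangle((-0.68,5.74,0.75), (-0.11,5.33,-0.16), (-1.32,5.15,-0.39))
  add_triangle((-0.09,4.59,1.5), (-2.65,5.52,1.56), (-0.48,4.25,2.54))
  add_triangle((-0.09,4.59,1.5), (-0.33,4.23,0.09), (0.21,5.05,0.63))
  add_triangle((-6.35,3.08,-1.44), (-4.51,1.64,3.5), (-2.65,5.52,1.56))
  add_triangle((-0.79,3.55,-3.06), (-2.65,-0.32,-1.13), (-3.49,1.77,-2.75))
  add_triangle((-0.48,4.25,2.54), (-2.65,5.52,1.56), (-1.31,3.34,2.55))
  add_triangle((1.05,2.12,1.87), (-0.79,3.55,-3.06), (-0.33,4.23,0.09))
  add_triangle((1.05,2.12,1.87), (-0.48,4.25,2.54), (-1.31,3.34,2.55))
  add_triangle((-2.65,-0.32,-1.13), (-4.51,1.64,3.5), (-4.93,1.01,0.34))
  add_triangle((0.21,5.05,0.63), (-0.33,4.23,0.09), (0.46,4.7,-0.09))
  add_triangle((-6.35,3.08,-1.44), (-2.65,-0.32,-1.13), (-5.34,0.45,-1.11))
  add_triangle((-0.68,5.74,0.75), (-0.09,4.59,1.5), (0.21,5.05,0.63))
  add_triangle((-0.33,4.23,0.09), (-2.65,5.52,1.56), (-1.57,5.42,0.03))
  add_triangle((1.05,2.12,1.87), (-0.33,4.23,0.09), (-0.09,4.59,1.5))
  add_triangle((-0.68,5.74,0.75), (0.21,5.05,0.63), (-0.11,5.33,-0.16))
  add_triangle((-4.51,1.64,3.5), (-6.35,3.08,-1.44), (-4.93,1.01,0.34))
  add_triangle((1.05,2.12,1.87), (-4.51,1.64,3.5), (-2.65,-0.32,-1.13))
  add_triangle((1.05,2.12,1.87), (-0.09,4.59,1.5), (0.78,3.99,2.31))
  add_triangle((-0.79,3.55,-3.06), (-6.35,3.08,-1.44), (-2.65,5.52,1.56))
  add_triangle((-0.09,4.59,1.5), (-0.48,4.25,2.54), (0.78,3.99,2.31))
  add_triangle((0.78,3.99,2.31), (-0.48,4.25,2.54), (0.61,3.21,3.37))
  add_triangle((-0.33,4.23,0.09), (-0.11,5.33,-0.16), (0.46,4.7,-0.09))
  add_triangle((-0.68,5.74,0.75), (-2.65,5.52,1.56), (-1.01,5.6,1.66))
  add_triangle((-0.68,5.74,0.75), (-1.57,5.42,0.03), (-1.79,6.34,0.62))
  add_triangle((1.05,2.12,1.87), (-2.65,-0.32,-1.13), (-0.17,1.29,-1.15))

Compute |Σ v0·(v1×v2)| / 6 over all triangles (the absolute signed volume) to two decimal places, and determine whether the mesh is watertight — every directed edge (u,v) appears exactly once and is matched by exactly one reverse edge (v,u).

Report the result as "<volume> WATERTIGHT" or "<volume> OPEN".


Per-triangle v0·(v1×v2)/6:
  t1: +0.6464
  t2: +0.5218
  t3: +3.3708
  t4: +3.1547
  t5: -0.2847
  t6: +0.1586
  t7: +1.2316
  t8: +0.3535
  t9: +0.3725
  t10: +0.7015
  t11: +5.4278
  t12: -2.7122
  t13: +0.2904
  t14: -0.4882
  t15: -0.9104
  t16: +0.1627
  t17: +0.6196
  t18: +6.3288
  t19: +10.1290
  t20: +1.1118
  t21: +2.3123
  t22: -0.4984
  t23: +21.5216
  t24: +0.6041
  t25: +1.9440
  t26: +2.0266
  t27: +0.9043
  t28: +1.4887
  t29: -0.3854
  t30: +1.3698
  t31: +0.7091
  t32: -1.3002
  t33: +0.8567
  t34: +0.6473
  t35: +5.7666
  t36: -3.4019
  t37: +0.0672
  t38: +20.1535
  t39: +1.0611
  t40: +1.3167
  t41: -0.1184
  t42: +1.4945
  t43: +0.4891
  t44: -1.7718
Σ = +87.4431 → |volume| = 87.44

Directed edges: 132 total, each appears once with its reverse present → watertight.

87.44 WATERTIGHT


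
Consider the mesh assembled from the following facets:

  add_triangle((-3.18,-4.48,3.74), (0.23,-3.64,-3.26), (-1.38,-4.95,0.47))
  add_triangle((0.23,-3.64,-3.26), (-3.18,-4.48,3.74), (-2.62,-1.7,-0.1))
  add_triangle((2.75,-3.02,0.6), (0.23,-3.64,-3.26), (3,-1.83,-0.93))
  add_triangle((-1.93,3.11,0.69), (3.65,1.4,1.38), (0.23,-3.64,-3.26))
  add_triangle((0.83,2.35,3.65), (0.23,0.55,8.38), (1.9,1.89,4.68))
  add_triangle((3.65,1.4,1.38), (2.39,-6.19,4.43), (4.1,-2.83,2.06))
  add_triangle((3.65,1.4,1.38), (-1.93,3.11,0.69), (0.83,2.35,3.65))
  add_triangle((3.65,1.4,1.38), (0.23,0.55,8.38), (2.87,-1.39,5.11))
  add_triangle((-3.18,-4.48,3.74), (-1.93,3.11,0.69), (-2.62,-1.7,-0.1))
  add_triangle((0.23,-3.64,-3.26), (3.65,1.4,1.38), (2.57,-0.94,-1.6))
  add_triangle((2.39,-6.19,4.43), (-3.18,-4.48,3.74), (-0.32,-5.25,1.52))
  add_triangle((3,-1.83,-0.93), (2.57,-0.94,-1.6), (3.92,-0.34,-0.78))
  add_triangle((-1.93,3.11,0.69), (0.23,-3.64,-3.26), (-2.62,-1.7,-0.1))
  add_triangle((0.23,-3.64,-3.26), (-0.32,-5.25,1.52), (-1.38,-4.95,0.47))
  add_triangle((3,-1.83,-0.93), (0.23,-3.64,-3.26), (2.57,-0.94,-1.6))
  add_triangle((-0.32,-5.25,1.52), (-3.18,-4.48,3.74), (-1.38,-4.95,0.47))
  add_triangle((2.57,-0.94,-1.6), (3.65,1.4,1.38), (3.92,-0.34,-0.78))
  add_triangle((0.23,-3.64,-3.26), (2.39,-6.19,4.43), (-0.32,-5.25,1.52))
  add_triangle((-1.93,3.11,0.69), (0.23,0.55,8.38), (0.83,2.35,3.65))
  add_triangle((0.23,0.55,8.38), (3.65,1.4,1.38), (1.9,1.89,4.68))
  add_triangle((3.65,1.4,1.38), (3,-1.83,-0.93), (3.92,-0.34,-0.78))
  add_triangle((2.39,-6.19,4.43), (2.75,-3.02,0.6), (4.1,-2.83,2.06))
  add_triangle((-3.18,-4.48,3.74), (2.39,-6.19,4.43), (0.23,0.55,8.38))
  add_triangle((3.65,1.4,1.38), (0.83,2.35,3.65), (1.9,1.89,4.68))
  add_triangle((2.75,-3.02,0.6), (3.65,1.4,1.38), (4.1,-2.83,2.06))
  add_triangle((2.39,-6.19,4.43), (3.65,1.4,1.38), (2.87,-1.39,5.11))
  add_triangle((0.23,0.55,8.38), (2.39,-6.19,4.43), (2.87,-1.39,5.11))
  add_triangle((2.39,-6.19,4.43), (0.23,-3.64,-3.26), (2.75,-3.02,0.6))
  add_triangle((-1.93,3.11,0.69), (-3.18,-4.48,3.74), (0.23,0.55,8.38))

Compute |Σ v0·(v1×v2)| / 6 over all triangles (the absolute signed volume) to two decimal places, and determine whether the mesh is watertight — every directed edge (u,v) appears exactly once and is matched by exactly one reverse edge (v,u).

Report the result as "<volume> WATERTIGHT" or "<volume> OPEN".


239.87 OPEN

Per-triangle v0·(v1×v2)/6:
  t1: +2.3402
  t2: +9.8386
  t3: +4.6821
  t4: +4.6195
  t5: +3.6084
  t6: +7.2403
  t7: +6.0596
  t8: +13.6967
  t9: +8.1613
  t10: -1.9116
  t11: +12.6248
  t12: +0.9605
  t13: +4.9630
  t14: +4.4509
  t15: +2.4064
  t16: +4.7547
  t17: +0.2341
  t18: +11.4885
  t19: +8.8686
  t20: +4.7455
  t21: +1.7867
  t22: +4.9007
  t23: +44.6840
  t24: +2.5395
  t25: +2.4416
  t26: +12.0573
  t27: +19.2418
  t28: +11.4775
  t29: +26.9138
Σ = +239.8748 → |volume| = 239.87

Directed edges: 87 total; 3 unmatched, e.g. (3,-1.83,-0.93)→(2.75,-3.02,0.6) → open.


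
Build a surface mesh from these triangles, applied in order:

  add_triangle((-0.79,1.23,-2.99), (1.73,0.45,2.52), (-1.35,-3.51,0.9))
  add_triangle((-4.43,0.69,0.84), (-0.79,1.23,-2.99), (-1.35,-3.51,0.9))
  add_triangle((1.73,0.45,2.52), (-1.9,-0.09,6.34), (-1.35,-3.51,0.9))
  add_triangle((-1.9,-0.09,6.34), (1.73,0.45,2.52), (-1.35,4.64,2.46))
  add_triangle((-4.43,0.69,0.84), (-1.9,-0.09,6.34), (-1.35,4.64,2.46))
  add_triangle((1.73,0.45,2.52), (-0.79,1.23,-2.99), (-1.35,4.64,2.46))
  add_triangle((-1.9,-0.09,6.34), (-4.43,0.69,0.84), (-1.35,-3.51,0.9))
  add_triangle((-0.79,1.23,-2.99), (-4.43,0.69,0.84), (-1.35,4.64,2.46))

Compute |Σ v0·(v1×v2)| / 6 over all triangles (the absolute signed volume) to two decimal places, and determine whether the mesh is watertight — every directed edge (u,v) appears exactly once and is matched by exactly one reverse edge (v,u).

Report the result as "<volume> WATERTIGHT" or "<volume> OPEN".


82.78 WATERTIGHT

Per-triangle v0·(v1×v2)/6:
  t1: +0.4888
  t2: +8.0980
  t3: +8.6293
  t4: +12.5910
  t5: +20.1854
  t6: +4.4790
  t7: +16.2416
  t8: +12.0704
Σ = +82.7836 → |volume| = 82.78

Directed edges: 24 total, each appears once with its reverse present → watertight.


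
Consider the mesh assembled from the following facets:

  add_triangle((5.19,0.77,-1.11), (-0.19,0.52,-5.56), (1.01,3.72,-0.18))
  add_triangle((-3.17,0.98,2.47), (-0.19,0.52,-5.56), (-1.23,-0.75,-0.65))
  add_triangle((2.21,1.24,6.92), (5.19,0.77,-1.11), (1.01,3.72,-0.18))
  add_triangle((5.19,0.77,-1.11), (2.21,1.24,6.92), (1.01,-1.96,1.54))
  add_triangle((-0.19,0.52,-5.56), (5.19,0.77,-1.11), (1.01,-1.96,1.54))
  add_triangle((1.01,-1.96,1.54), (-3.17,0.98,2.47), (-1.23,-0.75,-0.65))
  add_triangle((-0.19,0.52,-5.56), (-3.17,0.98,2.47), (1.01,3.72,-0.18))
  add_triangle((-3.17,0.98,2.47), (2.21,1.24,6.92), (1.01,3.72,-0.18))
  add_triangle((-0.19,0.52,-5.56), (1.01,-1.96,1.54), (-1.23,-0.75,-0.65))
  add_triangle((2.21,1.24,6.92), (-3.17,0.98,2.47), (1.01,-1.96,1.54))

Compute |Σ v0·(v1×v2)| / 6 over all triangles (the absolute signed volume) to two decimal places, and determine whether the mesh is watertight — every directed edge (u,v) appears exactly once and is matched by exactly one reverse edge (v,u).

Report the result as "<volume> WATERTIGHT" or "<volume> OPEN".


113.71 WATERTIGHT

Per-triangle v0·(v1×v2)/6:
  t1: +17.3129
  t2: +3.8005
  t3: +22.8015
  t4: +14.8772
  t5: +9.3886
  t6: +2.7898
  t7: +12.3081
  t8: +17.7939
  t9: +2.7518
  t10: +9.8879
Σ = +113.7120 → |volume| = 113.71

Directed edges: 30 total, each appears once with its reverse present → watertight.


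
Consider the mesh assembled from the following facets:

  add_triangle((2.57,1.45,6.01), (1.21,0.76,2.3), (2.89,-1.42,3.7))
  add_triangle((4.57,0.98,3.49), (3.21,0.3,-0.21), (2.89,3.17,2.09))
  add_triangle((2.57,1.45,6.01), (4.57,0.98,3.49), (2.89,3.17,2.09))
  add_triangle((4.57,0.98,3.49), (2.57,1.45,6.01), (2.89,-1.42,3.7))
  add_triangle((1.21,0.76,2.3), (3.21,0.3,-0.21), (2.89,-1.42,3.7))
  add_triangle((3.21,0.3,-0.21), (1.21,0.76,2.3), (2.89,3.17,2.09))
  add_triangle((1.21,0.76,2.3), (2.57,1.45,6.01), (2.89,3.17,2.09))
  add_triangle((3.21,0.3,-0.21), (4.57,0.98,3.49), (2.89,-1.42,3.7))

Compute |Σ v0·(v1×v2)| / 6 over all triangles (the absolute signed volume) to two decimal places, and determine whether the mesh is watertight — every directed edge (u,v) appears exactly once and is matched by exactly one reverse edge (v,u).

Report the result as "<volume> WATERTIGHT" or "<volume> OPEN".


Per-triangle v0·(v1×v2)/6:
  t1: -0.7933
  t2: +5.2043
  t3: +7.9419
  t4: +7.3101
  t5: -3.4972
  t6: -2.9024
  t7: -0.1946
  t8: +4.5764
Σ = +17.6451 → |volume| = 17.65

Directed edges: 24 total, each appears once with its reverse present → watertight.

17.65 WATERTIGHT


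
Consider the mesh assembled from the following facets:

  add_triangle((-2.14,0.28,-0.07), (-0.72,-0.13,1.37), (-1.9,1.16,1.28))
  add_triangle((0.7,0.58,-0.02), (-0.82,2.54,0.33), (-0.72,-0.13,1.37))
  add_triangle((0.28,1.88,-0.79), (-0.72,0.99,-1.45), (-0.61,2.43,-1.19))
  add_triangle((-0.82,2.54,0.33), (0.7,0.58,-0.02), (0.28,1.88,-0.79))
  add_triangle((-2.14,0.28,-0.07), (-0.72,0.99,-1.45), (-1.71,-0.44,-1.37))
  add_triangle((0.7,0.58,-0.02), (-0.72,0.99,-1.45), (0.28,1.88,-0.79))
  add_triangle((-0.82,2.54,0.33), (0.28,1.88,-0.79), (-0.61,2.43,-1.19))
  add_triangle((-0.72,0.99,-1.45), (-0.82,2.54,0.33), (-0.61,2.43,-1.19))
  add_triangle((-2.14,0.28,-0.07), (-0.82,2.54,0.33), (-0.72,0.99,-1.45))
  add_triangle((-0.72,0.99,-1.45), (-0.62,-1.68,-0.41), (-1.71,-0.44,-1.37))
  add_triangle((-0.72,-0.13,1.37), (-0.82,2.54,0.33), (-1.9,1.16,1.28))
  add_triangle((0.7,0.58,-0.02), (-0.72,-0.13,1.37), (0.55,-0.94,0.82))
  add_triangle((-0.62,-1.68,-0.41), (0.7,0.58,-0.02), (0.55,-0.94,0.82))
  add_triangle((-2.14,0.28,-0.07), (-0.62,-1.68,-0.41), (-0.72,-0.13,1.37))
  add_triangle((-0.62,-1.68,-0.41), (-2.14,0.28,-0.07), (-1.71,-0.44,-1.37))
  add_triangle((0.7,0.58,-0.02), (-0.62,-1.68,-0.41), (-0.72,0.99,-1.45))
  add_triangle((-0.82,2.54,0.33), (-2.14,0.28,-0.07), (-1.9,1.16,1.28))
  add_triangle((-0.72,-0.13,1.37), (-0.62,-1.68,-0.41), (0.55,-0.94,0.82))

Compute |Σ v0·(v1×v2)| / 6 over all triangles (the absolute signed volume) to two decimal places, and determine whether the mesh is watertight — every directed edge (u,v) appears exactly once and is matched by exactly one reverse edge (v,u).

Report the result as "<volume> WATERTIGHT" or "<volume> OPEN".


Per-triangle v0·(v1×v2)/6:
  t1: +0.5603
  t2: +0.4902
  t3: +0.2690
  t4: +0.3527
  t5: +0.7575
  t6: +0.1380
  t7: +0.4889
  t8: +0.3718
  t9: +1.3517
  t10: +0.3493
  t11: +0.5314
  t12: +0.2652
  t13: +0.1834
  t14: +0.9065
  t15: +0.7331
  t16: +0.2793
  t17: +1.0485
  t18: +0.5495
Σ = +9.6263 → |volume| = 9.63

Directed edges: 54 total, each appears once with its reverse present → watertight.

9.63 WATERTIGHT


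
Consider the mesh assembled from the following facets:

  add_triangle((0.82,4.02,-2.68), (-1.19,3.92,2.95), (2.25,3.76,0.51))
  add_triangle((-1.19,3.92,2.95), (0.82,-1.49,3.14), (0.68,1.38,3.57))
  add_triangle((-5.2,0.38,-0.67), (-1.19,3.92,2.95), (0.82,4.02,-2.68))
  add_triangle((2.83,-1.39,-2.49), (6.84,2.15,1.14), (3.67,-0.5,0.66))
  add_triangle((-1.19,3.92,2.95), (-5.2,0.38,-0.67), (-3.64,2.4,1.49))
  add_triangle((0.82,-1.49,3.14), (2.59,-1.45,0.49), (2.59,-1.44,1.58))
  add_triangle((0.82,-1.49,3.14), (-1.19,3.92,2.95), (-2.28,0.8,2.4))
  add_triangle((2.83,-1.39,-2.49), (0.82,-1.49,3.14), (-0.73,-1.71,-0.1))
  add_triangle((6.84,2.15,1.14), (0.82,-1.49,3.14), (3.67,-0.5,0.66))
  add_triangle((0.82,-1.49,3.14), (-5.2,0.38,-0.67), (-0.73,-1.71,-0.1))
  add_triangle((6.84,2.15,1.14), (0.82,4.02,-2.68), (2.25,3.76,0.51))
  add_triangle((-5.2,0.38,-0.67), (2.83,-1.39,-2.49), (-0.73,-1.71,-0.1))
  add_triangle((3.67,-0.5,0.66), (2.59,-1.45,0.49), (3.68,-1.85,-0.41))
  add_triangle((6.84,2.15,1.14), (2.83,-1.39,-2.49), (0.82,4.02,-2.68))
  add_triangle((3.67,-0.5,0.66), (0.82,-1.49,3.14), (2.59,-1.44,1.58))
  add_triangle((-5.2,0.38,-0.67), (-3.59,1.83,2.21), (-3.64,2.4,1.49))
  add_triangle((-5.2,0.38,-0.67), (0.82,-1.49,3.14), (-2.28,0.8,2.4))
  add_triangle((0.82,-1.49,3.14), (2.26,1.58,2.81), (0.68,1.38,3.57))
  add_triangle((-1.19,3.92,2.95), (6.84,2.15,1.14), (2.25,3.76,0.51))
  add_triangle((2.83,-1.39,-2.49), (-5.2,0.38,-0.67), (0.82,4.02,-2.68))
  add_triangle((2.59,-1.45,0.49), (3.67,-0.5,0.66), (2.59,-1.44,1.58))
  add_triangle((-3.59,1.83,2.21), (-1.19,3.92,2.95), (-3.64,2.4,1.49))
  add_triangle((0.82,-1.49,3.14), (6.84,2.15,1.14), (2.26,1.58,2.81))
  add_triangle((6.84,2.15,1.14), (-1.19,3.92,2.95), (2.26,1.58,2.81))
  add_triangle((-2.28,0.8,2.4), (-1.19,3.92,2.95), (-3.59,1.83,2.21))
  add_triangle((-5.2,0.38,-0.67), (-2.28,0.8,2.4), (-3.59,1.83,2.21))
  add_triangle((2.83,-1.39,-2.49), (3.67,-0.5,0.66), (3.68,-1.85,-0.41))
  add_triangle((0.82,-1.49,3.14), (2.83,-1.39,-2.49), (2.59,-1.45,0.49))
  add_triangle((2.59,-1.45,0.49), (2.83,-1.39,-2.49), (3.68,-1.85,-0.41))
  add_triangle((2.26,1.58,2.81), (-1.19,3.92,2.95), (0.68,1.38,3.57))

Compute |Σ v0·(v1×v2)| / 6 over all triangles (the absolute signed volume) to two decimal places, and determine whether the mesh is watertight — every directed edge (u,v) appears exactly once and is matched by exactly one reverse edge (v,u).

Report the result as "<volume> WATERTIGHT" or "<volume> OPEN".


Per-triangle v0·(v1×v2)/6:
  t1: +9.5492
  t2: +2.4514
  t3: +20.2270
  t4: +5.7086
  t5: +0.7682
  t6: +0.4980
  t7: +6.1034
  t8: +4.1482
  t9: +5.5652
  t10: +4.6446
  t11: +10.3814
  t12: +4.3565
  t13: +0.7392
  t14: +20.0221
  t15: +1.0506
  t16: +2.2812
  t17: +5.0043
  t18: +2.8399
  t19: +10.2958
  t20: +12.9503
  t21: +0.7316
  t22: +2.2109
  t23: +7.8257
  t24: +8.7905
  t25: +2.4560
  t26: +2.1928
  t27: +1.8154
  t28: +1.0959
  t29: +0.1817
  t30: +3.3673
Σ = +160.2531 → |volume| = 160.25

Directed edges: 90 total, each appears once with its reverse present → watertight.

160.25 WATERTIGHT


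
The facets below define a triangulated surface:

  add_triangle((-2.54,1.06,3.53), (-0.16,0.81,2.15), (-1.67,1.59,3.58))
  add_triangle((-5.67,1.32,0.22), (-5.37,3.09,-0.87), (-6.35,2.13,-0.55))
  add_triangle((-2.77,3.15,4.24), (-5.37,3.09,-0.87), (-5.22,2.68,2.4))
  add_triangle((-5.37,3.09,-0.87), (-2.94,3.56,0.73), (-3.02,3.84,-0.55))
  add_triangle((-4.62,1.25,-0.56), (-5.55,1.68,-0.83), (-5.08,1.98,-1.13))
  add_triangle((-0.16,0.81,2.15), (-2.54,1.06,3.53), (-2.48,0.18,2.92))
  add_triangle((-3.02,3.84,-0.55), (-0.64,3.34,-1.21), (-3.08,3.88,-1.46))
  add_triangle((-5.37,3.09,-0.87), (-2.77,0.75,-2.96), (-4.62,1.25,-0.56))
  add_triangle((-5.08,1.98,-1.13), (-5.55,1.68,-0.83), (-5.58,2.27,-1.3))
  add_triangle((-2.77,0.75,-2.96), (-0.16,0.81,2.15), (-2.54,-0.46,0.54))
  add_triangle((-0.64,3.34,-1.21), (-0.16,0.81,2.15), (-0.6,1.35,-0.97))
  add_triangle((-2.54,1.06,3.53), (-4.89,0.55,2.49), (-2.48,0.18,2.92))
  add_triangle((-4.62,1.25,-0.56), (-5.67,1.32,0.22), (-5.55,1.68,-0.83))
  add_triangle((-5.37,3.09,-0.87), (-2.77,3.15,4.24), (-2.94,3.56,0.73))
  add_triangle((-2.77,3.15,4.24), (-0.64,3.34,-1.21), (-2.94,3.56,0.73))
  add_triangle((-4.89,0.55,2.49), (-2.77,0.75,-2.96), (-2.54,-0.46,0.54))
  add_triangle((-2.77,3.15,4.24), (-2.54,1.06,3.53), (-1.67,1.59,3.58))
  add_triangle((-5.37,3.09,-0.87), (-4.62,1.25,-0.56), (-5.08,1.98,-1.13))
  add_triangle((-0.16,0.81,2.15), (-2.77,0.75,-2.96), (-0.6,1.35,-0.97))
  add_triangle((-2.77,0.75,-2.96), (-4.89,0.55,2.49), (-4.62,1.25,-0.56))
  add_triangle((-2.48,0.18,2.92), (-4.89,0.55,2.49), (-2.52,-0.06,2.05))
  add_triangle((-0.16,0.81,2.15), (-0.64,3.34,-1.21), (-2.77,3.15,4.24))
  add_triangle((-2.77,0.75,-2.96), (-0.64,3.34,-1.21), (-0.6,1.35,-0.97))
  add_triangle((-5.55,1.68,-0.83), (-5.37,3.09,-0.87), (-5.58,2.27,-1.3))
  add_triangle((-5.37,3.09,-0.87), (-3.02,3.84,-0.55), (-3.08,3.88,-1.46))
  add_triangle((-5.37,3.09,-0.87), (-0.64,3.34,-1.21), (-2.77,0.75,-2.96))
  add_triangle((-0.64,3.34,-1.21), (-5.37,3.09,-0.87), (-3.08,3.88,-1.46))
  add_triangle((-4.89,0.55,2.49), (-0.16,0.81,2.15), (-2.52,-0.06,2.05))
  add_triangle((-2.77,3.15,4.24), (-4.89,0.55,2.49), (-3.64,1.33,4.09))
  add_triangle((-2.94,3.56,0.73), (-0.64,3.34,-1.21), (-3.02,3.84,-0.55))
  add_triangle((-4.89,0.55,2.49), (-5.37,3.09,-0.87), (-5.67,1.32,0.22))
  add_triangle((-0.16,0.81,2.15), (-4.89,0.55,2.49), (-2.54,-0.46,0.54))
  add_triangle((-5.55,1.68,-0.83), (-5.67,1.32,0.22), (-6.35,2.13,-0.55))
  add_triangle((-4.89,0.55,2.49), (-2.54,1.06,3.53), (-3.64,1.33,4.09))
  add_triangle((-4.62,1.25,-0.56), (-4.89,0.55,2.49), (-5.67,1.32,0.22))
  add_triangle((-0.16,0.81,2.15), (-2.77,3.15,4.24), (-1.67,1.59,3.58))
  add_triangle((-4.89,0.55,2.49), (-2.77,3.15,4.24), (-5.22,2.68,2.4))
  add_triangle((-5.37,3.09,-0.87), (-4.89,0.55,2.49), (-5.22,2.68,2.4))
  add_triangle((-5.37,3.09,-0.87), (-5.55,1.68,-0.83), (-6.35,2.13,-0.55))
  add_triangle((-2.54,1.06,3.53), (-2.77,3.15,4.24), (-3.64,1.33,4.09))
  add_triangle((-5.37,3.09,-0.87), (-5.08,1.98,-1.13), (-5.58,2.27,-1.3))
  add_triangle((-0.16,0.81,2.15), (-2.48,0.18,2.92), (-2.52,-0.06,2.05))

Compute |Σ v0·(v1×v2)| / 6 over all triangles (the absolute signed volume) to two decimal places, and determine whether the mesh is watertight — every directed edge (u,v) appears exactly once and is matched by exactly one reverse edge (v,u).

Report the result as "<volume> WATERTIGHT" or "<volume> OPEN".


60.69 WATERTIGHT

Per-triangle v0·(v1×v2)/6:
  t1: +0.3326
  t2: +0.7205
  t3: +5.8786
  t4: +2.3712
  t5: -0.0027
  t6: +0.5320
  t7: +1.1632
  t8: +3.3079
  t9: +0.0085
  t10: -2.3816
  t11: -0.4655
  t12: +1.2261
  t13: +0.0987
  t14: +6.1601
  t15: +4.3277
  t16: +2.9253
  t17: +0.9153
  t18: -0.5461
  t19: -1.3889
  t20: +1.5608
  t21: +0.4020
  t22: +2.9324
  t23: +0.1923
  t24: +0.5946
  t25: +1.6936
  t26: +7.5147
  t27: -0.4690
  t28: -1.0739
  t29: +3.0508
  t30: +1.5109
  t31: +3.3997
  t32: +0.7708
  t33: +0.3518
  t34: +0.2667
  t35: +0.0319
  t36: +0.5687
  t37: +5.4232
  t38: +5.6252
  t39: +0.5542
  t40: +0.7865
  t41: -0.0757
  t42: -0.1057
Σ = +60.6896 → |volume| = 60.69

Directed edges: 126 total, each appears once with its reverse present → watertight.


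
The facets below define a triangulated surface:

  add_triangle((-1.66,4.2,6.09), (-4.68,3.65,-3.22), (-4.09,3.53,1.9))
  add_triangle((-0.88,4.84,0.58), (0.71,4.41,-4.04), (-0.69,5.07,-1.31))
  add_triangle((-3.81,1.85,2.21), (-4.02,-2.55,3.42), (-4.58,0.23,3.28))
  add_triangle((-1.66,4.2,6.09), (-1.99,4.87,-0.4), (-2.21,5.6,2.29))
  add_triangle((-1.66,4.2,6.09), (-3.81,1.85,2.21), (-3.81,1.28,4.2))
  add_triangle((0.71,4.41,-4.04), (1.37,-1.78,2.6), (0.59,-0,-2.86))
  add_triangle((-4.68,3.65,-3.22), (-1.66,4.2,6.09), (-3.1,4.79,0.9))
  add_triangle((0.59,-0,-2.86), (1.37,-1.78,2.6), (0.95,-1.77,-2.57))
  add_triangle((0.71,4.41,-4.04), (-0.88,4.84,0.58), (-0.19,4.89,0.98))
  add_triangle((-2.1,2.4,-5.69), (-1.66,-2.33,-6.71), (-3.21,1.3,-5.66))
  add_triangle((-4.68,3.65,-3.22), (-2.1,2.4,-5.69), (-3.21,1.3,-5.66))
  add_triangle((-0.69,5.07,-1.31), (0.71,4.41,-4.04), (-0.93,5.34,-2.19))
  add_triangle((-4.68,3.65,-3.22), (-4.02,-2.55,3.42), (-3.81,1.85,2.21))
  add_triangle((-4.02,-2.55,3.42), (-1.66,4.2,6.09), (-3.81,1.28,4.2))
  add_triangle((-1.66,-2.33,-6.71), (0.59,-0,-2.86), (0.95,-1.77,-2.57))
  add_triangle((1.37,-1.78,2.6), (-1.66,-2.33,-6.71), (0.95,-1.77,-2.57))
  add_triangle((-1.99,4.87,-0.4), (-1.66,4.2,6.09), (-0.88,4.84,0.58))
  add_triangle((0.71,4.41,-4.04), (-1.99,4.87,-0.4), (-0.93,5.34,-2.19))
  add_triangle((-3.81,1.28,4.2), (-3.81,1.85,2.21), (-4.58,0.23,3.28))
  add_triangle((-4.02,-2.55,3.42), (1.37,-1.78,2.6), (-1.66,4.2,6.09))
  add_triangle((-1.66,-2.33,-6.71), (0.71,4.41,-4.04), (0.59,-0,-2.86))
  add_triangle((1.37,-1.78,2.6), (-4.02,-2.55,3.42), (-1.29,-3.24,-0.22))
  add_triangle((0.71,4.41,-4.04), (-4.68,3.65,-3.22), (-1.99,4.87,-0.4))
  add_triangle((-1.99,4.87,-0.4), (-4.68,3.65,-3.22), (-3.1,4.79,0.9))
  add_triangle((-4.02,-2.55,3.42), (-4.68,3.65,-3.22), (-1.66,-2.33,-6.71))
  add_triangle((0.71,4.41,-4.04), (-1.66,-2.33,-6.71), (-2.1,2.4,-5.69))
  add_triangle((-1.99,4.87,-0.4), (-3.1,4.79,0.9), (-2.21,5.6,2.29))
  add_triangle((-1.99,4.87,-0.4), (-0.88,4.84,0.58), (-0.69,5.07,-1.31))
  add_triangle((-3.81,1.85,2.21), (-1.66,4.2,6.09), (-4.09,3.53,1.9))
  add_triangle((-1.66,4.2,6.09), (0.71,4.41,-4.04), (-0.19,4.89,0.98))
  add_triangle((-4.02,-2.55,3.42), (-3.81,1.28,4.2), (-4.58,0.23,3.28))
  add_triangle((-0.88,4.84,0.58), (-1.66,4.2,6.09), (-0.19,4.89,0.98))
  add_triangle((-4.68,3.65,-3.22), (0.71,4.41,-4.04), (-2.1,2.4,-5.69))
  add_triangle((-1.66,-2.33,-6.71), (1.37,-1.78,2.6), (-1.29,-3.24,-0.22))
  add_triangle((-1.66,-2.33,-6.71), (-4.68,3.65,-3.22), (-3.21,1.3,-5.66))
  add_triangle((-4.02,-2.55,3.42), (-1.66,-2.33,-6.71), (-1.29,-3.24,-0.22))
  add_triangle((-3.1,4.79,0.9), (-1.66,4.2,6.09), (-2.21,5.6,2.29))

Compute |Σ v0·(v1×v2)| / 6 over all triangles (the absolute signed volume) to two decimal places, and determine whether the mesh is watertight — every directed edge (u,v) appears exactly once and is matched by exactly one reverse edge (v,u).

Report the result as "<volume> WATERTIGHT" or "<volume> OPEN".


Per-triangle v0·(v1×v2)/6:
  t1: +8.7640
  t2: +1.4842
  t3: +0.4043
  t4: -0.2835
  t5: +6.1445
  t6: +3.9026
  t7: +6.5090
  t8: +1.2522
  t9: +3.0568
  t10: +6.3280
  t11: +6.0370
  t12: +1.3952
  t13: +16.0138
  t14: +8.2121
  t15: +3.0347
  t16: +4.0446
  t17: +5.6889
  t18: +0.1666
  t19: +2.2939
  t20: +21.5551
  t21: +6.5364
  t22: +8.4480
  t23: +15.4723
  t24: +6.0559
  t25: +42.1797
  t26: +12.8662
  t27: +2.6327
  t28: +1.8925
  t29: +6.0451
  t30: -2.2367
  t31: +3.5405
  t32: +3.4354
  t33: +13.7437
  t34: +6.2784
  t35: +4.5311
  t36: +12.0515
  t37: +4.9391
Σ = +254.4159 → |volume| = 254.42

Directed edges: 111 total; 9 unmatched, e.g. (-4.68,3.65,-3.22)→(-4.09,3.53,1.9) → open.

254.42 OPEN


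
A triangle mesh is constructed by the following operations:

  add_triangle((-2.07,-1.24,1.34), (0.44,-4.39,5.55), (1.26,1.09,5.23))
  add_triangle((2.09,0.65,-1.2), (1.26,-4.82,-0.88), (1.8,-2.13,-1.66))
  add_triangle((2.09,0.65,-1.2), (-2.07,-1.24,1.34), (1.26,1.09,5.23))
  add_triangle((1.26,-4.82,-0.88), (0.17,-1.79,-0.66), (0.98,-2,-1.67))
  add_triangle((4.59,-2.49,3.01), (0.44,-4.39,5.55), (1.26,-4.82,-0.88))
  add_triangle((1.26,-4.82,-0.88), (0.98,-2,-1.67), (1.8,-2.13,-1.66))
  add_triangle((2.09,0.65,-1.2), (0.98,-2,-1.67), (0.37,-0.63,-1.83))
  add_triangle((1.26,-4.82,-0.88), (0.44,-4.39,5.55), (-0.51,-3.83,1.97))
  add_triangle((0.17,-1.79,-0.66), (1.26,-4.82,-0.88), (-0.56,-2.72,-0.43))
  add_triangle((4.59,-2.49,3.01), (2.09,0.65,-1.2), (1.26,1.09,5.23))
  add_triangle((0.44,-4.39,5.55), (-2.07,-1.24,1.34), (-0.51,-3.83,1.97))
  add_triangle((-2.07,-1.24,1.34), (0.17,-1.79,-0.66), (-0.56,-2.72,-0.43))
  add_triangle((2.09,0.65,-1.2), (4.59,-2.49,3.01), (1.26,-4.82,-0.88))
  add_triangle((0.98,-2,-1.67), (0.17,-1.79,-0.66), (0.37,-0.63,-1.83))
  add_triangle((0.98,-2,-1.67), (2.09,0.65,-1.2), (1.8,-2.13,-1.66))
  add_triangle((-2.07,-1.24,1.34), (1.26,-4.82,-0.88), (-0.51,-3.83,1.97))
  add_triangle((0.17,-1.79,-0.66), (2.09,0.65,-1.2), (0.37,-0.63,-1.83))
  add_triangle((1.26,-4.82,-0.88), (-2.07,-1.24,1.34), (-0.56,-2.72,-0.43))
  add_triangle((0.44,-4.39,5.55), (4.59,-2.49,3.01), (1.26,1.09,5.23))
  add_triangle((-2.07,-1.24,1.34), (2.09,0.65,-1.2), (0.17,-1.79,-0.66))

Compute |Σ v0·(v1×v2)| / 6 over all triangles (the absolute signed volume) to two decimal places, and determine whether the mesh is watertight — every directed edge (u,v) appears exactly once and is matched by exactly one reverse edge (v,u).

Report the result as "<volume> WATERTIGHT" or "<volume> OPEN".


Per-triangle v0·(v1×v2)/6:
  t1: +10.3810
  t2: +0.9907
  t3: -1.2733
  t4: +0.4347
  t5: +22.0681
  t6: +0.8363
  t7: +1.0112
  t8: +6.1934
  t9: +0.3562
  t10: +9.4969
  t11: +4.4621
  t12: -0.0648
  t13: +10.4627
  t14: +0.2903
  t15: +0.5345
  t16: +3.2322
  t17: -0.8924
  t18: +1.4713
  t19: +21.1236
  t20: -0.2140
Σ = +90.9007 → |volume| = 90.90

Directed edges: 60 total, each appears once with its reverse present → watertight.

90.90 WATERTIGHT


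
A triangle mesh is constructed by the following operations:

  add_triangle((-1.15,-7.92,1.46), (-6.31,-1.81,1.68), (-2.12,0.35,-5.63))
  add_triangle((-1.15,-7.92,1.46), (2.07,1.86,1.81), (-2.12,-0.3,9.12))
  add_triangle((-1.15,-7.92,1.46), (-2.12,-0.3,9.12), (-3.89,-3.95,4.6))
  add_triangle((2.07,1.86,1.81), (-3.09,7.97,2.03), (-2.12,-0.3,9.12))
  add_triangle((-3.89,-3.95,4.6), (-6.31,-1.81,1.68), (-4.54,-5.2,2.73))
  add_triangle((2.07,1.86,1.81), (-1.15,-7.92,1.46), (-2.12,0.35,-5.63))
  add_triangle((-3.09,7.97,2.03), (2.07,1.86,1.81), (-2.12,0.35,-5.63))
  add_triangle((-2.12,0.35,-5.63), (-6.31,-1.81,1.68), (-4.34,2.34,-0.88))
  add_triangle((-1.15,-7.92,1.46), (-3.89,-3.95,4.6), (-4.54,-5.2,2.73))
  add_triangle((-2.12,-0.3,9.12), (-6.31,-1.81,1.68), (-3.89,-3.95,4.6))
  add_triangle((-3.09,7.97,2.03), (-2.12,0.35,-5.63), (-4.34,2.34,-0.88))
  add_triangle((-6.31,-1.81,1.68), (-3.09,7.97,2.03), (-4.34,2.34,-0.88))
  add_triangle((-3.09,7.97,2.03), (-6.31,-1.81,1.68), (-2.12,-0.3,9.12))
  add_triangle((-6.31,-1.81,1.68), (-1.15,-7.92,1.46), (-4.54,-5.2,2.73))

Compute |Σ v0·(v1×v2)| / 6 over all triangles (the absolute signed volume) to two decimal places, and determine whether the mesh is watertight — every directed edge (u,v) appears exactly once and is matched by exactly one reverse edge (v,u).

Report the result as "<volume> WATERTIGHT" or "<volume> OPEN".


369.62 WATERTIGHT

Per-triangle v0·(v1×v2)/6:
  t1: +48.2831
  t2: +27.4376
  t3: +29.0703
  t4: +38.0656
  t5: +10.0762
  t6: +7.0540
  t7: +17.6819
  t8: +21.3029
  t9: +11.5895
  t10: +26.6557
  t11: +22.1881
  t12: +23.5102
  t13: +79.2947
  t14: +7.4134
Σ = +369.6233 → |volume| = 369.62

Directed edges: 42 total, each appears once with its reverse present → watertight.
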